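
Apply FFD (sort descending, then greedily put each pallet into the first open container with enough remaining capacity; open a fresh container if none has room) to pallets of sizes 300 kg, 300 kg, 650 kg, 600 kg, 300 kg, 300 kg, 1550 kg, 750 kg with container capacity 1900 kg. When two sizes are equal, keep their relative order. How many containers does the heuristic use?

Sorted descending: 1550, 750, 650, 600, 300, 300, 300, 300.
  1550 → container 1 (new)  [load 1550/1900]
  750 → container 2 (new)  [load 750/1900]
  650 → container 2  [load 1400/1900]
  600 → container 3 (new)  [load 600/1900]
  300 → container 1  [load 1850/1900]
  300 → container 2  [load 1700/1900]
  300 → container 3  [load 900/1900]
  300 → container 3  [load 1200/1900]
3 containers opened.

3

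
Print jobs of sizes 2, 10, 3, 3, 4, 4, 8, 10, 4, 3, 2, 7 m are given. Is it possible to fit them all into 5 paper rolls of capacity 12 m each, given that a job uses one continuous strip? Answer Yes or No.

No

Total = 60 m; ⌈60/12⌉ = 5.
The bound of 5 does not rule out 5, but exhaustive search shows no assignment into 5 paper rolls of capacity 12 m exists — the minimum is 6.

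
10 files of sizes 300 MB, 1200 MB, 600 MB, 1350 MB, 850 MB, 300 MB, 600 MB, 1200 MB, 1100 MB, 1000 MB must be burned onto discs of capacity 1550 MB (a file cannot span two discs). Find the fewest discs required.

Total = 1350 + 1200 + 1200 + 1100 + 1000 + 850 + 600 + 600 + 300 + 300 = 8500 MB.
Lower bound: ⌈8500/1550⌉ = 6 discs.
A packing using 7 discs:
  disc 1: 1350 = 1350
  disc 2: 1200 + 300 = 1500
  disc 3: 1200 + 300 = 1500
  disc 4: 1100 = 1100
  disc 5: 1000 = 1000
  disc 6: 850 + 600 = 1450
  disc 7: 600 = 600
No arrangement into 6 discs stays within capacity, so 7 is optimal.

7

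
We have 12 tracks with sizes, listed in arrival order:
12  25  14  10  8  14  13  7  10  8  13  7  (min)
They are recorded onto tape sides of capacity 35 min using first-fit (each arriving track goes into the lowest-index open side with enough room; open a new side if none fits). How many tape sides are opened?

5

  12 → side 1 (new)  [load 12/35]
  25 → side 2 (new)  [load 25/35]
  14 → side 1  [load 26/35]
  10 → side 2  [load 35/35]
  8 → side 1  [load 34/35]
  14 → side 3 (new)  [load 14/35]
  13 → side 3  [load 27/35]
  7 → side 3  [load 34/35]
  10 → side 4 (new)  [load 10/35]
  8 → side 4  [load 18/35]
  13 → side 4  [load 31/35]
  7 → side 5 (new)  [load 7/35]
5 tape sides opened.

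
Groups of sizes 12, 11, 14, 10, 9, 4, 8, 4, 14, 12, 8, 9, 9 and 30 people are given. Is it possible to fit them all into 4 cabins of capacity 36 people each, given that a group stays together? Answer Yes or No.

Total = 154 people; ⌈154/36⌉ = 5.
At least 5 cabins are required, but only 4 are allowed.

No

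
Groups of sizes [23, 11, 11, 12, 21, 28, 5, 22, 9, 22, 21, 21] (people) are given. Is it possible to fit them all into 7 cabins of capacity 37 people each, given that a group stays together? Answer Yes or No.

Yes

A valid assignment using 7 cabins:
  cabin 1: 28 + 9 = 37
  cabin 2: 23 + 12 = 35
  cabin 3: 22 + 11 = 33
  cabin 4: 22 + 11 = 33
  cabin 5: 21 + 5 = 26
  cabin 6: 21 = 21
  cabin 7: 21 = 21
Every load is within 37 people, so 7 cabins suffice.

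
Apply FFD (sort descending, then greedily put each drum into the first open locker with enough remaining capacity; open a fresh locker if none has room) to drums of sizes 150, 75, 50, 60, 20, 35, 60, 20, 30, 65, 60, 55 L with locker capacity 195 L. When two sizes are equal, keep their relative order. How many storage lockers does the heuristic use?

4

Sorted descending: 150, 75, 65, 60, 60, 60, 55, 50, 35, 30, 20, 20.
  150 → locker 1 (new)  [load 150/195]
  75 → locker 2 (new)  [load 75/195]
  65 → locker 2  [load 140/195]
  60 → locker 3 (new)  [load 60/195]
  60 → locker 3  [load 120/195]
  60 → locker 3  [load 180/195]
  55 → locker 2  [load 195/195]
  50 → locker 4 (new)  [load 50/195]
  35 → locker 1  [load 185/195]
  30 → locker 4  [load 80/195]
  20 → locker 4  [load 100/195]
  20 → locker 4  [load 120/195]
4 storage lockers opened.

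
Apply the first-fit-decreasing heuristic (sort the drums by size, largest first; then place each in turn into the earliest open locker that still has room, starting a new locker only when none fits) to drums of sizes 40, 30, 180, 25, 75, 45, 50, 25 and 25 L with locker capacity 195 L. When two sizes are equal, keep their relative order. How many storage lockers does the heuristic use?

3

Sorted descending: 180, 75, 50, 45, 40, 30, 25, 25, 25.
  180 → locker 1 (new)  [load 180/195]
  75 → locker 2 (new)  [load 75/195]
  50 → locker 2  [load 125/195]
  45 → locker 2  [load 170/195]
  40 → locker 3 (new)  [load 40/195]
  30 → locker 3  [load 70/195]
  25 → locker 2  [load 195/195]
  25 → locker 3  [load 95/195]
  25 → locker 3  [load 120/195]
3 storage lockers opened.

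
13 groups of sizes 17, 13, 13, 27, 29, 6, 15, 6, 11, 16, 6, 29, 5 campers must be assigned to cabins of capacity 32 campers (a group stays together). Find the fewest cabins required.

7

Total = 29 + 29 + 27 + 17 + 16 + 15 + 13 + 13 + 11 + 6 + 6 + 6 + 5 = 193 campers.
Lower bound: ⌈193/32⌉ = 7 cabins.
A packing using 7 cabins:
  cabin 1: 29 = 29
  cabin 2: 29 = 29
  cabin 3: 27 + 5 = 32
  cabin 4: 17 + 15 = 32
  cabin 5: 16 + 13 = 29
  cabin 6: 13 + 11 + 6 = 30
  cabin 7: 6 + 6 = 12
This matches the lower bound, so 7 is optimal.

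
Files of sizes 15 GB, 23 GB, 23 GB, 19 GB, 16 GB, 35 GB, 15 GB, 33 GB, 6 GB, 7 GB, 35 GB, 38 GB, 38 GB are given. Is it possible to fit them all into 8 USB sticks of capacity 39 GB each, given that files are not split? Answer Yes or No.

No

Total = 303 GB; ⌈303/39⌉ = 8.
The bound of 8 does not rule out 8, but exhaustive search shows no assignment into 8 USB sticks of capacity 39 GB exists — the minimum is 9.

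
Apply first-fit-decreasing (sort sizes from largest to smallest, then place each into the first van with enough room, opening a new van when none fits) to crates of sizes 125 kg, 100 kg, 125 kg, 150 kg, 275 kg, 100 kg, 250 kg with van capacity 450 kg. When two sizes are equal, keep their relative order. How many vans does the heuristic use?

Sorted descending: 275, 250, 150, 125, 125, 100, 100.
  275 → van 1 (new)  [load 275/450]
  250 → van 2 (new)  [load 250/450]
  150 → van 1  [load 425/450]
  125 → van 2  [load 375/450]
  125 → van 3 (new)  [load 125/450]
  100 → van 3  [load 225/450]
  100 → van 3  [load 325/450]
3 vans opened.

3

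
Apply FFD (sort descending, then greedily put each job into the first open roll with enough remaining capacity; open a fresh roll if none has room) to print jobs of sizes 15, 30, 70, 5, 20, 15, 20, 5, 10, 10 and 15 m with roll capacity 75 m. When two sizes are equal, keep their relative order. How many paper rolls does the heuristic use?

3

Sorted descending: 70, 30, 20, 20, 15, 15, 15, 10, 10, 5, 5.
  70 → roll 1 (new)  [load 70/75]
  30 → roll 2 (new)  [load 30/75]
  20 → roll 2  [load 50/75]
  20 → roll 2  [load 70/75]
  15 → roll 3 (new)  [load 15/75]
  15 → roll 3  [load 30/75]
  15 → roll 3  [load 45/75]
  10 → roll 3  [load 55/75]
  10 → roll 3  [load 65/75]
  5 → roll 1  [load 75/75]
  5 → roll 2  [load 75/75]
3 paper rolls opened.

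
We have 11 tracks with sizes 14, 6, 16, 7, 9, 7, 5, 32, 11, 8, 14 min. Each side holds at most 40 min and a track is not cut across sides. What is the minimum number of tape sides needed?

Total = 32 + 16 + 14 + 14 + 11 + 9 + 8 + 7 + 7 + 6 + 5 = 129 min.
Lower bound: ⌈129/40⌉ = 4 tape sides.
A packing using 4 tape sides:
  side 1: 32 + 8 = 40
  side 2: 16 + 14 + 9 = 39
  side 3: 14 + 11 + 7 + 7 = 39
  side 4: 6 + 5 = 11
This matches the lower bound, so 4 is optimal.

4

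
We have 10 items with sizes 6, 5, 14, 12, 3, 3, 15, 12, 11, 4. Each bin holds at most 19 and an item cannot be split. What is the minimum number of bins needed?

Total = 15 + 14 + 12 + 12 + 11 + 6 + 5 + 4 + 3 + 3 = 85.
Lower bound: ⌈85/19⌉ = 5 bins.
A packing using 5 bins:
  bin 1: 15 + 4 = 19
  bin 2: 14 + 5 = 19
  bin 3: 12 + 6 = 18
  bin 4: 12 + 3 + 3 = 18
  bin 5: 11 = 11
This matches the lower bound, so 5 is optimal.

5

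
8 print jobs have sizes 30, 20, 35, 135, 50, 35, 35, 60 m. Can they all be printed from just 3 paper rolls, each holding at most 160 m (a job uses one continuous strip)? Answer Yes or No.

A valid assignment using 3 paper rolls:
  roll 1: 135 + 20 = 155
  roll 2: 60 + 50 + 35 = 145
  roll 3: 35 + 35 + 30 = 100
Every load is within 160 m, so 3 paper rolls suffice.

Yes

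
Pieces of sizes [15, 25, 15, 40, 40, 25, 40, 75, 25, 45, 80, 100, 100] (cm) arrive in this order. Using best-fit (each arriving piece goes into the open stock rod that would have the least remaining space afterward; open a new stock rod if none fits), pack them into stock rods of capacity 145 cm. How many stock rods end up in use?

6

  15 → stock rod 1 (new)  [load 15/145]
  25 → stock rod 1  [load 40/145]
  15 → stock rod 1  [load 55/145]
  40 → stock rod 1  [load 95/145]
  40 → stock rod 1  [load 135/145]
  25 → stock rod 2 (new)  [load 25/145]
  40 → stock rod 2  [load 65/145]
  75 → stock rod 2  [load 140/145]
  25 → stock rod 3 (new)  [load 25/145]
  45 → stock rod 3  [load 70/145]
  80 → stock rod 4 (new)  [load 80/145]
  100 → stock rod 5 (new)  [load 100/145]
  100 → stock rod 6 (new)  [load 100/145]
6 stock rods opened.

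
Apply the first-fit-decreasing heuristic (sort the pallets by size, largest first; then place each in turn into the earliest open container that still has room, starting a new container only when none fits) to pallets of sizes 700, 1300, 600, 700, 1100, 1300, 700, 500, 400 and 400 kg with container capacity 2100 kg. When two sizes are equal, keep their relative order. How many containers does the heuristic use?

Sorted descending: 1300, 1300, 1100, 700, 700, 700, 600, 500, 400, 400.
  1300 → container 1 (new)  [load 1300/2100]
  1300 → container 2 (new)  [load 1300/2100]
  1100 → container 3 (new)  [load 1100/2100]
  700 → container 1  [load 2000/2100]
  700 → container 2  [load 2000/2100]
  700 → container 3  [load 1800/2100]
  600 → container 4 (new)  [load 600/2100]
  500 → container 4  [load 1100/2100]
  400 → container 4  [load 1500/2100]
  400 → container 4  [load 1900/2100]
4 containers opened.

4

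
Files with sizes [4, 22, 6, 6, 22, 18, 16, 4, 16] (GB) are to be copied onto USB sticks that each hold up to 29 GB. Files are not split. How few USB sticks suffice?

Total = 22 + 22 + 18 + 16 + 16 + 6 + 6 + 4 + 4 = 114 GB.
Lower bound: ⌈114/29⌉ = 4 USB sticks.
Also, 5 files each exceed 29/2 GB, and no two of those can share a USB stick, so at least 5 USB sticks are needed.
A packing using 5 USB sticks:
  USB stick 1: 22 + 6 = 28
  USB stick 2: 22 + 6 = 28
  USB stick 3: 18 + 4 + 4 = 26
  USB stick 4: 16 = 16
  USB stick 5: 16 = 16
This matches the lower bound, so 5 is optimal.

5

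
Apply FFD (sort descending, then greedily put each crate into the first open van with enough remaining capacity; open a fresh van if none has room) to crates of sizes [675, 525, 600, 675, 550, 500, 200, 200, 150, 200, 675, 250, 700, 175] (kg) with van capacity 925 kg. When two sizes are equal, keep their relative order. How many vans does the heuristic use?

Sorted descending: 700, 675, 675, 675, 600, 550, 525, 500, 250, 200, 200, 200, 175, 150.
  700 → van 1 (new)  [load 700/925]
  675 → van 2 (new)  [load 675/925]
  675 → van 3 (new)  [load 675/925]
  675 → van 4 (new)  [load 675/925]
  600 → van 5 (new)  [load 600/925]
  550 → van 6 (new)  [load 550/925]
  525 → van 7 (new)  [load 525/925]
  500 → van 8 (new)  [load 500/925]
  250 → van 2  [load 925/925]
  200 → van 1  [load 900/925]
  200 → van 3  [load 875/925]
  200 → van 4  [load 875/925]
  175 → van 5  [load 775/925]
  150 → van 5  [load 925/925]
8 vans opened.

8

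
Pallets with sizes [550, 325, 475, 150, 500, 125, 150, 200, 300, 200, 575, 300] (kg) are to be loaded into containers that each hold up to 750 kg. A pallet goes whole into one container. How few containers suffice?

6

Total = 575 + 550 + 500 + 475 + 325 + 300 + 300 + 200 + 200 + 150 + 150 + 125 = 3850 kg.
Lower bound: ⌈3850/750⌉ = 6 containers.
A packing using 6 containers:
  container 1: 575 + 150 = 725
  container 2: 550 + 200 = 750
  container 3: 500 + 200 = 700
  container 4: 475 + 150 + 125 = 750
  container 5: 325 + 300 = 625
  container 6: 300 = 300
This matches the lower bound, so 6 is optimal.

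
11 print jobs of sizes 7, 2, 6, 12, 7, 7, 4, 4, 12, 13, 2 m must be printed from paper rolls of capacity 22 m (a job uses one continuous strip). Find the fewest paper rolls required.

Total = 13 + 12 + 12 + 7 + 7 + 7 + 6 + 4 + 4 + 2 + 2 = 76 m.
Lower bound: ⌈76/22⌉ = 4 paper rolls.
A packing using 4 paper rolls:
  roll 1: 13 + 7 + 2 = 22
  roll 2: 12 + 7 + 2 = 21
  roll 3: 12 + 7 = 19
  roll 4: 6 + 4 + 4 = 14
This matches the lower bound, so 4 is optimal.

4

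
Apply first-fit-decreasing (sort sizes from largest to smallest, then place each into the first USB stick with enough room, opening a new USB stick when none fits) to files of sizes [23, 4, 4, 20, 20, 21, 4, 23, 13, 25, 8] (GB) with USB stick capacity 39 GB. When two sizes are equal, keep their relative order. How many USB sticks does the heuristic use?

6

Sorted descending: 25, 23, 23, 21, 20, 20, 13, 8, 4, 4, 4.
  25 → USB stick 1 (new)  [load 25/39]
  23 → USB stick 2 (new)  [load 23/39]
  23 → USB stick 3 (new)  [load 23/39]
  21 → USB stick 4 (new)  [load 21/39]
  20 → USB stick 5 (new)  [load 20/39]
  20 → USB stick 6 (new)  [load 20/39]
  13 → USB stick 1  [load 38/39]
  8 → USB stick 2  [load 31/39]
  4 → USB stick 2  [load 35/39]
  4 → USB stick 2  [load 39/39]
  4 → USB stick 3  [load 27/39]
6 USB sticks opened.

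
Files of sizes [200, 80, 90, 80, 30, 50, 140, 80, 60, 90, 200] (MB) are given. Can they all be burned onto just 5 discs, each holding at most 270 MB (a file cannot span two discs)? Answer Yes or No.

A valid assignment using 5 discs:
  disc 1: 200 + 60 = 260
  disc 2: 200 + 50 = 250
  disc 3: 140 + 90 + 30 = 260
  disc 4: 90 + 80 + 80 = 250
  disc 5: 80 = 80
Every load is within 270 MB, so 5 discs suffice.

Yes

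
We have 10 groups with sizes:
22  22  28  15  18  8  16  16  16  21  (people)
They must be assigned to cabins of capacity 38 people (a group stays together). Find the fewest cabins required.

5

Total = 28 + 22 + 22 + 21 + 18 + 16 + 16 + 16 + 15 + 8 = 182 people.
Lower bound: ⌈182/38⌉ = 5 cabins.
A packing using 5 cabins:
  cabin 1: 28 + 8 = 36
  cabin 2: 22 + 16 = 38
  cabin 3: 22 + 16 = 38
  cabin 4: 21 + 16 = 37
  cabin 5: 18 + 15 = 33
This matches the lower bound, so 5 is optimal.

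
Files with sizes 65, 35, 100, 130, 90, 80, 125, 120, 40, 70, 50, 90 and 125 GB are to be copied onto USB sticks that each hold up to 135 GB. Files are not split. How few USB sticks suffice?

9

Total = 130 + 125 + 125 + 120 + 100 + 90 + 90 + 80 + 70 + 65 + 50 + 40 + 35 = 1120 GB.
Lower bound: ⌈1120/135⌉ = 9 USB sticks.
A packing using 9 USB sticks:
  USB stick 1: 130 = 130
  USB stick 2: 125 = 125
  USB stick 3: 125 = 125
  USB stick 4: 120 = 120
  USB stick 5: 100 + 35 = 135
  USB stick 6: 90 + 40 = 130
  USB stick 7: 90 = 90
  USB stick 8: 80 + 50 = 130
  USB stick 9: 70 + 65 = 135
This matches the lower bound, so 9 is optimal.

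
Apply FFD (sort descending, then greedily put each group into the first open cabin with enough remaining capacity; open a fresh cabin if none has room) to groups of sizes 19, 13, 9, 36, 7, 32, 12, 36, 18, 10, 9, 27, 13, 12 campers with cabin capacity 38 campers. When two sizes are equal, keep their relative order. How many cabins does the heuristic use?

Sorted descending: 36, 36, 32, 27, 19, 18, 13, 13, 12, 12, 10, 9, 9, 7.
  36 → cabin 1 (new)  [load 36/38]
  36 → cabin 2 (new)  [load 36/38]
  32 → cabin 3 (new)  [load 32/38]
  27 → cabin 4 (new)  [load 27/38]
  19 → cabin 5 (new)  [load 19/38]
  18 → cabin 5  [load 37/38]
  13 → cabin 6 (new)  [load 13/38]
  13 → cabin 6  [load 26/38]
  12 → cabin 6  [load 38/38]
  12 → cabin 7 (new)  [load 12/38]
  10 → cabin 4  [load 37/38]
  9 → cabin 7  [load 21/38]
  9 → cabin 7  [load 30/38]
  7 → cabin 7  [load 37/38]
7 cabins opened.

7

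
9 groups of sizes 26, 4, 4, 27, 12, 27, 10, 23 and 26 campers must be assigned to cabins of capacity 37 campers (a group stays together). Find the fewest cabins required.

5

Total = 27 + 27 + 26 + 26 + 23 + 12 + 10 + 4 + 4 = 159 campers.
Lower bound: ⌈159/37⌉ = 5 cabins.
A packing using 5 cabins:
  cabin 1: 27 + 10 = 37
  cabin 2: 27 + 4 + 4 = 35
  cabin 3: 26 = 26
  cabin 4: 26 = 26
  cabin 5: 23 + 12 = 35
This matches the lower bound, so 5 is optimal.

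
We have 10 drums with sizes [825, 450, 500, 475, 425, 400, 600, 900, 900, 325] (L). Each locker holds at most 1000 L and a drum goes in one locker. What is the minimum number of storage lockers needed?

7

Total = 900 + 900 + 825 + 600 + 500 + 475 + 450 + 425 + 400 + 325 = 5800 L.
Lower bound: ⌈5800/1000⌉ = 6 storage lockers.
A packing using 7 storage lockers:
  locker 1: 900 = 900
  locker 2: 900 = 900
  locker 3: 825 = 825
  locker 4: 600 + 400 = 1000
  locker 5: 500 + 475 = 975
  locker 6: 450 + 425 = 875
  locker 7: 325 = 325
No arrangement into 6 storage lockers stays within capacity, so 7 is optimal.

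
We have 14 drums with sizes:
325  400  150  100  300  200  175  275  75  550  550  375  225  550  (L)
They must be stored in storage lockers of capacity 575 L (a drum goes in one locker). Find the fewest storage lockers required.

Total = 550 + 550 + 550 + 400 + 375 + 325 + 300 + 275 + 225 + 200 + 175 + 150 + 100 + 75 = 4250 L.
Lower bound: ⌈4250/575⌉ = 8 storage lockers.
A packing using 8 storage lockers:
  locker 1: 550 = 550
  locker 2: 550 = 550
  locker 3: 550 = 550
  locker 4: 400 + 175 = 575
  locker 5: 375 + 200 = 575
  locker 6: 325 + 225 = 550
  locker 7: 300 + 275 = 575
  locker 8: 150 + 100 + 75 = 325
This matches the lower bound, so 8 is optimal.

8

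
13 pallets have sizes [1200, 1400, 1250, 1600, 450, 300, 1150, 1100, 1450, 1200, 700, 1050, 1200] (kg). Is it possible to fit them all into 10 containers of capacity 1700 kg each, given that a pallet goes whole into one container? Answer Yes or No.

No

Total = 14050 kg; ⌈14050/1700⌉ = 9.
10 pallets each exceed half the capacity and cannot share a container, forcing at least 10 containers.
The bound of 10 does not rule out 10, but exhaustive search shows no assignment into 10 containers of capacity 1700 kg exists — the minimum is 11.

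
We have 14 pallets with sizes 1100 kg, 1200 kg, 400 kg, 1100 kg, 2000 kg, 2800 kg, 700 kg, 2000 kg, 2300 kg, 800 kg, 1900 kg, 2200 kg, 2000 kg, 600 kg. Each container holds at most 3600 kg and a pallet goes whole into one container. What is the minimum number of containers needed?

7

Total = 2800 + 2300 + 2200 + 2000 + 2000 + 2000 + 1900 + 1200 + 1100 + 1100 + 800 + 700 + 600 + 400 = 21100 kg.
Lower bound: ⌈21100/3600⌉ = 6 containers.
Also, 7 pallets each exceed 1800 kg, and no two of those can share a container, so at least 7 containers are needed.
A packing using 7 containers:
  container 1: 2800 + 800 = 3600
  container 2: 2300 + 1200 = 3500
  container 3: 2200 + 1100 = 3300
  container 4: 2000 + 1100 + 400 = 3500
  container 5: 2000 + 700 + 600 = 3300
  container 6: 2000 = 2000
  container 7: 1900 = 1900
This matches the lower bound, so 7 is optimal.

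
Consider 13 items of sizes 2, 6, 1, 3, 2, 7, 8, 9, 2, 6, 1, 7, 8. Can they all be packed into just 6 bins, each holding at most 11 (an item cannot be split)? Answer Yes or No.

No

Total = 62; ⌈62/11⌉ = 6.
7 items each exceed half the capacity and cannot share a bin, forcing at least 7 bins.
At least 7 bins are required, but only 6 are allowed.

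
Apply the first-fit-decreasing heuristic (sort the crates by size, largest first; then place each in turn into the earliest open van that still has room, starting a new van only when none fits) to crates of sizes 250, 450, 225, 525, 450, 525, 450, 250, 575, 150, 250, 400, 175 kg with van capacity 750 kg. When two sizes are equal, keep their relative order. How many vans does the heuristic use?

Sorted descending: 575, 525, 525, 450, 450, 450, 400, 250, 250, 250, 225, 175, 150.
  575 → van 1 (new)  [load 575/750]
  525 → van 2 (new)  [load 525/750]
  525 → van 3 (new)  [load 525/750]
  450 → van 4 (new)  [load 450/750]
  450 → van 5 (new)  [load 450/750]
  450 → van 6 (new)  [load 450/750]
  400 → van 7 (new)  [load 400/750]
  250 → van 4  [load 700/750]
  250 → van 5  [load 700/750]
  250 → van 6  [load 700/750]
  225 → van 2  [load 750/750]
  175 → van 1  [load 750/750]
  150 → van 3  [load 675/750]
7 vans opened.

7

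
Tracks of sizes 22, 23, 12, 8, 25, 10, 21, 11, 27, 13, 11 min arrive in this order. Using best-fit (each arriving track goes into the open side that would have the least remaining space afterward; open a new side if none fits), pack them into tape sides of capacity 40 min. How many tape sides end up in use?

5

  22 → side 1 (new)  [load 22/40]
  23 → side 2 (new)  [load 23/40]
  12 → side 2  [load 35/40]
  8 → side 1  [load 30/40]
  25 → side 3 (new)  [load 25/40]
  10 → side 1  [load 40/40]
  21 → side 4 (new)  [load 21/40]
  11 → side 3  [load 36/40]
  27 → side 5 (new)  [load 27/40]
  13 → side 5  [load 40/40]
  11 → side 4  [load 32/40]
5 tape sides opened.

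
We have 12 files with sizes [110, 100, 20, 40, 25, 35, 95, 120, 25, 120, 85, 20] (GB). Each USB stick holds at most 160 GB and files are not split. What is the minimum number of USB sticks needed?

Total = 120 + 120 + 110 + 100 + 95 + 85 + 40 + 35 + 25 + 25 + 20 + 20 = 795 GB.
Lower bound: ⌈795/160⌉ = 5 USB sticks.
Also, 6 files each exceed 80 GB, and no two of those can share a USB stick, so at least 6 USB sticks are needed.
A packing using 6 USB sticks:
  USB stick 1: 120 + 40 = 160
  USB stick 2: 120 + 35 = 155
  USB stick 3: 110 + 25 + 25 = 160
  USB stick 4: 100 + 20 + 20 = 140
  USB stick 5: 95 = 95
  USB stick 6: 85 = 85
This matches the lower bound, so 6 is optimal.

6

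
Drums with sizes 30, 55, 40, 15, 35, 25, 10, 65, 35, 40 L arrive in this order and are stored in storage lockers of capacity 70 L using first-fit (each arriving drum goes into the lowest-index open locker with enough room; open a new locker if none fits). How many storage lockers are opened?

6

  30 → locker 1 (new)  [load 30/70]
  55 → locker 2 (new)  [load 55/70]
  40 → locker 1  [load 70/70]
  15 → locker 2  [load 70/70]
  35 → locker 3 (new)  [load 35/70]
  25 → locker 3  [load 60/70]
  10 → locker 3  [load 70/70]
  65 → locker 4 (new)  [load 65/70]
  35 → locker 5 (new)  [load 35/70]
  40 → locker 6 (new)  [load 40/70]
6 storage lockers opened.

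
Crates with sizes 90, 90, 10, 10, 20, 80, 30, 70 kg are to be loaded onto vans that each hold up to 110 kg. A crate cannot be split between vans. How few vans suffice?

4

Total = 90 + 90 + 80 + 70 + 30 + 20 + 10 + 10 = 400 kg.
Lower bound: ⌈400/110⌉ = 4 vans.
A packing using 4 vans:
  van 1: 90 + 20 = 110
  van 2: 90 + 10 + 10 = 110
  van 3: 80 + 30 = 110
  van 4: 70 = 70
This matches the lower bound, so 4 is optimal.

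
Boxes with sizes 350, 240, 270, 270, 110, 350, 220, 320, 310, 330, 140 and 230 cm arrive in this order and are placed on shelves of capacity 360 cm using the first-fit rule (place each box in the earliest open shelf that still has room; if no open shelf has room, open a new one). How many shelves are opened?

  350 → shelf 1 (new)  [load 350/360]
  240 → shelf 2 (new)  [load 240/360]
  270 → shelf 3 (new)  [load 270/360]
  270 → shelf 4 (new)  [load 270/360]
  110 → shelf 2  [load 350/360]
  350 → shelf 5 (new)  [load 350/360]
  220 → shelf 6 (new)  [load 220/360]
  320 → shelf 7 (new)  [load 320/360]
  310 → shelf 8 (new)  [load 310/360]
  330 → shelf 9 (new)  [load 330/360]
  140 → shelf 6  [load 360/360]
  230 → shelf 10 (new)  [load 230/360]
10 shelves opened.

10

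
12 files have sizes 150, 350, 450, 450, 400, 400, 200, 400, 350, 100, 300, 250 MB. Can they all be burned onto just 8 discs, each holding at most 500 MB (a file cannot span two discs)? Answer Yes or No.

Total = 3800 MB; ⌈3800/500⌉ = 8.
The bound of 8 does not rule out 8, but exhaustive search shows no assignment into 8 discs of capacity 500 MB exists — the minimum is 9.

No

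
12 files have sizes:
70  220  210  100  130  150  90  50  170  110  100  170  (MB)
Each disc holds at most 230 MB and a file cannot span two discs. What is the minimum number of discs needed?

Total = 220 + 210 + 170 + 170 + 150 + 130 + 110 + 100 + 100 + 90 + 70 + 50 = 1570 MB.
Lower bound: ⌈1570/230⌉ = 7 discs.
A packing using 8 discs:
  disc 1: 220 = 220
  disc 2: 210 = 210
  disc 3: 170 + 50 = 220
  disc 4: 170 = 170
  disc 5: 150 + 70 = 220
  disc 6: 130 + 100 = 230
  disc 7: 110 + 100 = 210
  disc 8: 90 = 90
No arrangement into 7 discs stays within capacity, so 8 is optimal.

8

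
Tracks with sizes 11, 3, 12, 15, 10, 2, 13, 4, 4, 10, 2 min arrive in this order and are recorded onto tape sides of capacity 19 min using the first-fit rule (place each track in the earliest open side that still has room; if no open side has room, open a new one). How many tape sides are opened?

  11 → side 1 (new)  [load 11/19]
  3 → side 1  [load 14/19]
  12 → side 2 (new)  [load 12/19]
  15 → side 3 (new)  [load 15/19]
  10 → side 4 (new)  [load 10/19]
  2 → side 1  [load 16/19]
  13 → side 5 (new)  [load 13/19]
  4 → side 2  [load 16/19]
  4 → side 3  [load 19/19]
  10 → side 6 (new)  [load 10/19]
  2 → side 1  [load 18/19]
6 tape sides opened.

6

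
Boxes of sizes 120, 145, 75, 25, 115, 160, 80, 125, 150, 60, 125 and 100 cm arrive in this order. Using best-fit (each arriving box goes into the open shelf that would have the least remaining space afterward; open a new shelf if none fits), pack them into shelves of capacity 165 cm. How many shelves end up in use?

  120 → shelf 1 (new)  [load 120/165]
  145 → shelf 2 (new)  [load 145/165]
  75 → shelf 3 (new)  [load 75/165]
  25 → shelf 1  [load 145/165]
  115 → shelf 4 (new)  [load 115/165]
  160 → shelf 5 (new)  [load 160/165]
  80 → shelf 3  [load 155/165]
  125 → shelf 6 (new)  [load 125/165]
  150 → shelf 7 (new)  [load 150/165]
  60 → shelf 8 (new)  [load 60/165]
  125 → shelf 9 (new)  [load 125/165]
  100 → shelf 8  [load 160/165]
9 shelves opened.

9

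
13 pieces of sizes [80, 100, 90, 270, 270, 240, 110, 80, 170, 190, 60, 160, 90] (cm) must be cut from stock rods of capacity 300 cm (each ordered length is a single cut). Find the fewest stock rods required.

Total = 270 + 270 + 240 + 190 + 170 + 160 + 110 + 100 + 90 + 90 + 80 + 80 + 60 = 1910 cm.
Lower bound: ⌈1910/300⌉ = 7 stock rods.
A packing using 7 stock rods:
  stock rod 1: 270 = 270
  stock rod 2: 270 = 270
  stock rod 3: 240 + 60 = 300
  stock rod 4: 190 + 110 = 300
  stock rod 5: 170 + 100 = 270
  stock rod 6: 160 + 90 = 250
  stock rod 7: 90 + 80 + 80 = 250
This matches the lower bound, so 7 is optimal.

7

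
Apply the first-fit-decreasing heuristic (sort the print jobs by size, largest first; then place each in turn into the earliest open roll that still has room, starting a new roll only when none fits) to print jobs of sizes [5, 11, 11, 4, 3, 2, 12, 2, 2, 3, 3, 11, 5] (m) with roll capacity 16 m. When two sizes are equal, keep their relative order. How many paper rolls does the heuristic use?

Sorted descending: 12, 11, 11, 11, 5, 5, 4, 3, 3, 3, 2, 2, 2.
  12 → roll 1 (new)  [load 12/16]
  11 → roll 2 (new)  [load 11/16]
  11 → roll 3 (new)  [load 11/16]
  11 → roll 4 (new)  [load 11/16]
  5 → roll 2  [load 16/16]
  5 → roll 3  [load 16/16]
  4 → roll 1  [load 16/16]
  3 → roll 4  [load 14/16]
  3 → roll 5 (new)  [load 3/16]
  3 → roll 5  [load 6/16]
  2 → roll 4  [load 16/16]
  2 → roll 5  [load 8/16]
  2 → roll 5  [load 10/16]
5 paper rolls opened.

5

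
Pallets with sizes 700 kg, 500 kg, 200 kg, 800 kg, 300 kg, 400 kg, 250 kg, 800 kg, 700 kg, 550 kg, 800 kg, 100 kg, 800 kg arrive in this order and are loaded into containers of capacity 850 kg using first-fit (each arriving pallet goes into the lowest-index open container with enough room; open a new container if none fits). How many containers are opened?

  700 → container 1 (new)  [load 700/850]
  500 → container 2 (new)  [load 500/850]
  200 → container 2  [load 700/850]
  800 → container 3 (new)  [load 800/850]
  300 → container 4 (new)  [load 300/850]
  400 → container 4  [load 700/850]
  250 → container 5 (new)  [load 250/850]
  800 → container 6 (new)  [load 800/850]
  700 → container 7 (new)  [load 700/850]
  550 → container 5  [load 800/850]
  800 → container 8 (new)  [load 800/850]
  100 → container 1  [load 800/850]
  800 → container 9 (new)  [load 800/850]
9 containers opened.

9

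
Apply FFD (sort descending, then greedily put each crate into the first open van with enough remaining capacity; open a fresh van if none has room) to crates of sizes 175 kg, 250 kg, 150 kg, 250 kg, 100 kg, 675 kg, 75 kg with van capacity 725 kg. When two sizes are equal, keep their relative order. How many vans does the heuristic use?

3

Sorted descending: 675, 250, 250, 175, 150, 100, 75.
  675 → van 1 (new)  [load 675/725]
  250 → van 2 (new)  [load 250/725]
  250 → van 2  [load 500/725]
  175 → van 2  [load 675/725]
  150 → van 3 (new)  [load 150/725]
  100 → van 3  [load 250/725]
  75 → van 3  [load 325/725]
3 vans opened.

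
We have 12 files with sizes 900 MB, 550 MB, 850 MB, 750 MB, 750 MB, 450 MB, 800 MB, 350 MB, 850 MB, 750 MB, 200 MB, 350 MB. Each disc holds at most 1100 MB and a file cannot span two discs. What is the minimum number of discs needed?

Total = 900 + 850 + 850 + 800 + 750 + 750 + 750 + 550 + 450 + 350 + 350 + 200 = 7550 MB.
Lower bound: ⌈7550/1100⌉ = 7 discs.
A packing using 8 discs:
  disc 1: 900 + 200 = 1100
  disc 2: 850 = 850
  disc 3: 850 = 850
  disc 4: 800 = 800
  disc 5: 750 + 350 = 1100
  disc 6: 750 + 350 = 1100
  disc 7: 750 = 750
  disc 8: 550 + 450 = 1000
No arrangement into 7 discs stays within capacity, so 8 is optimal.

8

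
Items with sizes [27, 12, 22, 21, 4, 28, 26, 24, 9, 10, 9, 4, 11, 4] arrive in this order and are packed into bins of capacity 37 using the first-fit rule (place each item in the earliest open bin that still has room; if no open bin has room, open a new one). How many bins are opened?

  27 → bin 1 (new)  [load 27/37]
  12 → bin 2 (new)  [load 12/37]
  22 → bin 2  [load 34/37]
  21 → bin 3 (new)  [load 21/37]
  4 → bin 1  [load 31/37]
  28 → bin 4 (new)  [load 28/37]
  26 → bin 5 (new)  [load 26/37]
  24 → bin 6 (new)  [load 24/37]
  9 → bin 3  [load 30/37]
  10 → bin 5  [load 36/37]
  9 → bin 4  [load 37/37]
  4 → bin 1  [load 35/37]
  11 → bin 6  [load 35/37]
  4 → bin 3  [load 34/37]
6 bins opened.

6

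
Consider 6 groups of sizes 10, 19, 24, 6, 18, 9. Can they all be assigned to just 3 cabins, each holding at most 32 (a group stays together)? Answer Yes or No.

Yes

A valid assignment using 3 cabins:
  cabin 1: 24 + 6 = 30
  cabin 2: 19 + 10 = 29
  cabin 3: 18 + 9 = 27
Every load is within 32, so 3 cabins suffice.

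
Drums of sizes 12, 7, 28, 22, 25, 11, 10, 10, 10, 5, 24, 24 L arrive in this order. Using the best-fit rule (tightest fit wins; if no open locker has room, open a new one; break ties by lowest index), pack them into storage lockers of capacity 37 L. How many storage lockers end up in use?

  12 → locker 1 (new)  [load 12/37]
  7 → locker 1  [load 19/37]
  28 → locker 2 (new)  [load 28/37]
  22 → locker 3 (new)  [load 22/37]
  25 → locker 4 (new)  [load 25/37]
  11 → locker 4  [load 36/37]
  10 → locker 3  [load 32/37]
  10 → locker 1  [load 29/37]
  10 → locker 5 (new)  [load 10/37]
  5 → locker 3  [load 37/37]
  24 → locker 5  [load 34/37]
  24 → locker 6 (new)  [load 24/37]
6 storage lockers opened.

6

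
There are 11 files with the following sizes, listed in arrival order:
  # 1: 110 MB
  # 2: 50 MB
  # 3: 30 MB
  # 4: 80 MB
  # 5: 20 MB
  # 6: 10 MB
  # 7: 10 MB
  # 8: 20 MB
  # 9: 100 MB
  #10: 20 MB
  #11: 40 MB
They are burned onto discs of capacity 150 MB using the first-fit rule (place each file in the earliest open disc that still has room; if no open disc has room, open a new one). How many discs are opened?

  110 → disc 1 (new)  [load 110/150]
  50 → disc 2 (new)  [load 50/150]
  30 → disc 1  [load 140/150]
  80 → disc 2  [load 130/150]
  20 → disc 2  [load 150/150]
  10 → disc 1  [load 150/150]
  10 → disc 3 (new)  [load 10/150]
  20 → disc 3  [load 30/150]
  100 → disc 3  [load 130/150]
  20 → disc 3  [load 150/150]
  40 → disc 4 (new)  [load 40/150]
4 discs opened.

4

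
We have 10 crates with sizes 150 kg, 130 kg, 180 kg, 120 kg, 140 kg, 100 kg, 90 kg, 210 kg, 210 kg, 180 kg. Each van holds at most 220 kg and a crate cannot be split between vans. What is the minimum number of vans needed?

8

Total = 210 + 210 + 180 + 180 + 150 + 140 + 130 + 120 + 100 + 90 = 1510 kg.
Lower bound: ⌈1510/220⌉ = 7 vans.
Also, 8 crates each exceed 110 kg, and no two of those can share a van, so at least 8 vans are needed.
A packing using 8 vans:
  van 1: 210 = 210
  van 2: 210 = 210
  van 3: 180 = 180
  van 4: 180 = 180
  van 5: 150 = 150
  van 6: 140 = 140
  van 7: 130 + 90 = 220
  van 8: 120 + 100 = 220
This matches the lower bound, so 8 is optimal.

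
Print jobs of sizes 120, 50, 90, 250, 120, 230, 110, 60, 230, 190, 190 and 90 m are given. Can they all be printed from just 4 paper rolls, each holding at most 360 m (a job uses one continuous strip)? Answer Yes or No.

Total = 1730 m; ⌈1730/360⌉ = 5.
At least 5 paper rolls are required, but only 4 are allowed.

No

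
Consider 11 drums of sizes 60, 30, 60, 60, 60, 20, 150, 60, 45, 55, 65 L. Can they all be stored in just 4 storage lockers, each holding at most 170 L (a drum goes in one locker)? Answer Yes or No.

Total = 665 L; ⌈665/170⌉ = 4.
The bound of 4 does not rule out 4, but exhaustive search shows no assignment into 4 storage lockers of capacity 170 L exists — the minimum is 5.

No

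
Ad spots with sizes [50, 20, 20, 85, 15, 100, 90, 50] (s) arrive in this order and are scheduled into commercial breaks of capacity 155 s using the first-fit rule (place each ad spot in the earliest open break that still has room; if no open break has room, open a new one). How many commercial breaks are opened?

  50 → break 1 (new)  [load 50/155]
  20 → break 1  [load 70/155]
  20 → break 1  [load 90/155]
  85 → break 2 (new)  [load 85/155]
  15 → break 1  [load 105/155]
  100 → break 3 (new)  [load 100/155]
  90 → break 4 (new)  [load 90/155]
  50 → break 1  [load 155/155]
4 commercial breaks opened.

4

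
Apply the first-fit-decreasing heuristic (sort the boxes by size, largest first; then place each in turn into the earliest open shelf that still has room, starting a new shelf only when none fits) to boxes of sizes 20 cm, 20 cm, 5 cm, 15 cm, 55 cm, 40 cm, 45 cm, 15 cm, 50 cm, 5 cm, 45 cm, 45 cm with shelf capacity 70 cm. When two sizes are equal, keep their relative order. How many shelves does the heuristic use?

6

Sorted descending: 55, 50, 45, 45, 45, 40, 20, 20, 15, 15, 5, 5.
  55 → shelf 1 (new)  [load 55/70]
  50 → shelf 2 (new)  [load 50/70]
  45 → shelf 3 (new)  [load 45/70]
  45 → shelf 4 (new)  [load 45/70]
  45 → shelf 5 (new)  [load 45/70]
  40 → shelf 6 (new)  [load 40/70]
  20 → shelf 2  [load 70/70]
  20 → shelf 3  [load 65/70]
  15 → shelf 1  [load 70/70]
  15 → shelf 4  [load 60/70]
  5 → shelf 3  [load 70/70]
  5 → shelf 4  [load 65/70]
6 shelves opened.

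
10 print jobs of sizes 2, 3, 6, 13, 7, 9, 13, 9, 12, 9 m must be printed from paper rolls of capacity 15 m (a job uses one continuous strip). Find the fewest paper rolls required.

Total = 13 + 13 + 12 + 9 + 9 + 9 + 7 + 6 + 3 + 2 = 83 m.
Lower bound: ⌈83/15⌉ = 6 paper rolls.
A packing using 7 paper rolls:
  roll 1: 13 + 2 = 15
  roll 2: 13 = 13
  roll 3: 12 + 3 = 15
  roll 4: 9 + 6 = 15
  roll 5: 9 = 9
  roll 6: 9 = 9
  roll 7: 7 = 7
No arrangement into 6 paper rolls stays within capacity, so 7 is optimal.

7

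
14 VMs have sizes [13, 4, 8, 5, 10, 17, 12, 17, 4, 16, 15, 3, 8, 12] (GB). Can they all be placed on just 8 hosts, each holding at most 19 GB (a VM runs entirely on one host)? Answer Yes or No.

Total = 144 GB; ⌈144/19⌉ = 8.
The bound of 8 does not rule out 8, but exhaustive search shows no assignment into 8 hosts of capacity 19 GB exists — the minimum is 9.

No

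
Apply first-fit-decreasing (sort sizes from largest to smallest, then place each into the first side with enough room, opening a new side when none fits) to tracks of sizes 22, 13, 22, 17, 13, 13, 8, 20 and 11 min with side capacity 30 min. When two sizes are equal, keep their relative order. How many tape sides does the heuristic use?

6

Sorted descending: 22, 22, 20, 17, 13, 13, 13, 11, 8.
  22 → side 1 (new)  [load 22/30]
  22 → side 2 (new)  [load 22/30]
  20 → side 3 (new)  [load 20/30]
  17 → side 4 (new)  [load 17/30]
  13 → side 4  [load 30/30]
  13 → side 5 (new)  [load 13/30]
  13 → side 5  [load 26/30]
  11 → side 6 (new)  [load 11/30]
  8 → side 1  [load 30/30]
6 tape sides opened.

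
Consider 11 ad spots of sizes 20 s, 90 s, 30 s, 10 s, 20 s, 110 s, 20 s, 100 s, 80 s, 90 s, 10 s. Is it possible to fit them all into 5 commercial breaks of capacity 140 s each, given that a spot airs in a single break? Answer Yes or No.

Yes

A valid assignment using 5 commercial breaks:
  break 1: 110 + 30 = 140
  break 2: 100 + 20 + 20 = 140
  break 3: 90 + 20 + 10 + 10 = 130
  break 4: 90 = 90
  break 5: 80 = 80
Every load is within 140 s, so 5 commercial breaks suffice.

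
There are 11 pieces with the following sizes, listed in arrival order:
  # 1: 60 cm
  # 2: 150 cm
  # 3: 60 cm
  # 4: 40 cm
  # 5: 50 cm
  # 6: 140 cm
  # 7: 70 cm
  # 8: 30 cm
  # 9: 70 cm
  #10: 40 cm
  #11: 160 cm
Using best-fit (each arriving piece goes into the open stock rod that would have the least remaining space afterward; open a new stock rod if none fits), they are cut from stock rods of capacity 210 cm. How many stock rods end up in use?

5

  60 → stock rod 1 (new)  [load 60/210]
  150 → stock rod 1  [load 210/210]
  60 → stock rod 2 (new)  [load 60/210]
  40 → stock rod 2  [load 100/210]
  50 → stock rod 2  [load 150/210]
  140 → stock rod 3 (new)  [load 140/210]
  70 → stock rod 3  [load 210/210]
  30 → stock rod 2  [load 180/210]
  70 → stock rod 4 (new)  [load 70/210]
  40 → stock rod 4  [load 110/210]
  160 → stock rod 5 (new)  [load 160/210]
5 stock rods opened.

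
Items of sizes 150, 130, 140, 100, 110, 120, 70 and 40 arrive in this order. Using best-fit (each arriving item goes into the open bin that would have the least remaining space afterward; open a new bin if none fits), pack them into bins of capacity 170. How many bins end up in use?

6

  150 → bin 1 (new)  [load 150/170]
  130 → bin 2 (new)  [load 130/170]
  140 → bin 3 (new)  [load 140/170]
  100 → bin 4 (new)  [load 100/170]
  110 → bin 5 (new)  [load 110/170]
  120 → bin 6 (new)  [load 120/170]
  70 → bin 4  [load 170/170]
  40 → bin 2  [load 170/170]
6 bins opened.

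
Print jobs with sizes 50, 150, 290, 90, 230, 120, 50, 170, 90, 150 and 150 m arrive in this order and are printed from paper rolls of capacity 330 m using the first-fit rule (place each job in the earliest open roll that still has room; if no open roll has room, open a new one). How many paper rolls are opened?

6

  50 → roll 1 (new)  [load 50/330]
  150 → roll 1  [load 200/330]
  290 → roll 2 (new)  [load 290/330]
  90 → roll 1  [load 290/330]
  230 → roll 3 (new)  [load 230/330]
  120 → roll 4 (new)  [load 120/330]
  50 → roll 3  [load 280/330]
  170 → roll 4  [load 290/330]
  90 → roll 5 (new)  [load 90/330]
  150 → roll 5  [load 240/330]
  150 → roll 6 (new)  [load 150/330]
6 paper rolls opened.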